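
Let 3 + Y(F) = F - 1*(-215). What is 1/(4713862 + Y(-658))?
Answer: 1/4713416 ≈ 2.1216e-7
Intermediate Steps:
Y(F) = 212 + F (Y(F) = -3 + (F - 1*(-215)) = -3 + (F + 215) = -3 + (215 + F) = 212 + F)
1/(4713862 + Y(-658)) = 1/(4713862 + (212 - 658)) = 1/(4713862 - 446) = 1/4713416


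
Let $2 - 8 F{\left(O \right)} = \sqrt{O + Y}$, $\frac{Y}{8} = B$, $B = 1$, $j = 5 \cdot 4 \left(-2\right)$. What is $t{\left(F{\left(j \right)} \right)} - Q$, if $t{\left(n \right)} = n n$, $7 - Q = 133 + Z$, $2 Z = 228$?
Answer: $\frac{3833}{16} - \frac{i \sqrt{2}}{4} \approx 239.56 - 0.35355 i$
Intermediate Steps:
$j = -40$ ($j = 20 \left(-2\right) = -40$)
$Z = 114$ ($Z = \frac{1}{2} \cdot 228 = 114$)
$Q = -240$ ($Q = 7 - \left(133 + 114\right) = 7 - 247 = -240$)
$Y = 8$ ($Y = 8 \cdot 1 = 8$)
$F{\left(O \right)} = \frac{1}{4} - \frac{\sqrt{8 + O}}{8}$ ($F{\left(O \right)} = \frac{1}{4} - \frac{\sqrt{O + 8}}{8} = \frac{1}{4} - \frac{\sqrt{8 + O}}{8}$)
$t{\left(n \right)} = n^{2}$
$t{\left(F{\left(j \right)} \right)} - Q = \left(\frac{1}{4} - \frac{\sqrt{8 - 40}}{8}\right)^{2} - -240 = \left(\frac{1}{4} - \frac{\sqrt{-32}}{8}\right)^{2} + 240 = \left(\frac{1}{4} - \frac{4 i \sqrt{2}}{8}\right)^{2} + 240 = \left(\frac{1}{4} - \frac{i \sqrt{2}}{2}\right)^{2} + 240 = 240 + \left(\frac{1}{4} - \frac{i \sqrt{2}}{2}\right)^{2}$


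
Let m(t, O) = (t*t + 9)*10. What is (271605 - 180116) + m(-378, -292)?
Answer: 1520419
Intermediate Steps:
m(t, O) = 90 + 10*t**2 (m(t, O) = (t**2 + 9)*10 = (9 + t**2)*10 = 90 + 10*t**2)
(271605 - 180116) + m(-378, -292) = (271605 - 180116) + (90 + 10*(-378)**2) = 91489 + (90 + 10*142884) = 91489 + (90 + 1428840) = 91489 + 1428930 = 1520419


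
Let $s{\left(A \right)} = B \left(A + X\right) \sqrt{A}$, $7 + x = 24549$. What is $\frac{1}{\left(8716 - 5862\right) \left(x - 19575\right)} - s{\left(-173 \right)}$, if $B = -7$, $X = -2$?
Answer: $\frac{1}{14175818} - 1225 i \sqrt{173} \approx 7.0543 \cdot 10^{-8} - 16112.0 i$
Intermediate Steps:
$x = 24542$ ($x = -7 + 24549 = 24542$)
$s{\left(A \right)} = \sqrt{A} \left(14 - 7 A\right)$ ($s{\left(A \right)} = - 7 \left(A - 2\right) \sqrt{A} = - 7 \left(-2 + A\right) \sqrt{A} = \left(14 - 7 A\right) \sqrt{A} = \sqrt{A} \left(14 - 7 A\right)$)
$\frac{1}{\left(8716 - 5862\right) \left(x - 19575\right)} - s{\left(-173 \right)} = \frac{1}{\left(8716 - 5862\right) \left(24542 - 19575\right)} - 7 \sqrt{-173} \left(2 - -173\right) = \frac{1}{2854 \cdot 4967} - 7 i \sqrt{173} \left(2 + 173\right) = \frac{1}{14175818} - 7 i \sqrt{173} \cdot 175 = \frac{1}{14175818} - 1225 i \sqrt{173}$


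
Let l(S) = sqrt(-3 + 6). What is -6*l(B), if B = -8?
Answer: -6*sqrt(3) ≈ -10.392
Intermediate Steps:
l(S) = sqrt(3)
-6*l(B) = -6*sqrt(3)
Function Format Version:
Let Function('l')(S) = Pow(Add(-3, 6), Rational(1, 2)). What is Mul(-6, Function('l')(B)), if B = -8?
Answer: Mul(-6, Pow(3, Rational(1, 2))) ≈ -10.392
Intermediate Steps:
Function('l')(S) = Pow(3, Rational(1, 2))
Mul(-6, Function('l')(B)) = Mul(-6, Pow(3, Rational(1, 2)))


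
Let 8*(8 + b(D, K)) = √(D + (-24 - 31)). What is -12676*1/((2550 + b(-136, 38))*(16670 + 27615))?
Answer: -2062233088/18314198457795 + 101408*I*√191/18314198457795 ≈ -0.0001126 + 7.6525e-8*I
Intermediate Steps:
b(D, K) = -8 + √(-55 + D)/8 (b(D, K) = -8 + √(D + (-24 - 31))/8 = -8 + √(D - 55)/8 = -8 + √(-55 + D)/8)
-12676*1/((2550 + b(-136, 38))*(16670 + 27615)) = -12676*1/((2550 + (-8 + √(-55 - 136)/8))*(16670 + 27615)) = -12676*1/(44285*(2550 + (-8 + √(-191)/8))) = -12676*1/(44285*(2550 + (-8 + (I*√191)/8))) = -12676*1/(44285*(2550 + (-8 + I*√191/8))) = -12676*1/(44285*(2542 + I*√191/8)) = -12676/(112572470 + 44285*I*√191/8)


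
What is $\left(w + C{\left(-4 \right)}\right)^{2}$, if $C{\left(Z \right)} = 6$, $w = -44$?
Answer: $1444$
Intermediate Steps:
$\left(w + C{\left(-4 \right)}\right)^{2} = \left(-44 + 6\right)^{2} = \left(-38\right)^{2} = 1444$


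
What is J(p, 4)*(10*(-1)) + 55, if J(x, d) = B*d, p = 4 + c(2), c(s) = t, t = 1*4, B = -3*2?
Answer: 295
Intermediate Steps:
B = -6
t = 4
c(s) = 4
p = 8 (p = 4 + 4 = 8)
J(x, d) = -6*d
J(p, 4)*(10*(-1)) + 55 = (-6*4)*(10*(-1)) + 55 = -24*(-10) + 55 = 240 + 55 = 295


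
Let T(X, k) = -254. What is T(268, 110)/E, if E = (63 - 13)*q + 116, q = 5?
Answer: -127/183 ≈ -0.69399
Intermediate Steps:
E = 366 (E = (63 - 13)*5 + 116 = 50*5 + 116 = 250 + 116 = 366)
T(268, 110)/E = -254/366 = -254*1/366 = -127/183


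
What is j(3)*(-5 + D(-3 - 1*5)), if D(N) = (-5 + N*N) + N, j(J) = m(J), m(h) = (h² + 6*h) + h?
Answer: 1380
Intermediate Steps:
m(h) = h² + 7*h
j(J) = J*(7 + J)
D(N) = -5 + N + N² (D(N) = (-5 + N²) + N = -5 + N + N²)
j(3)*(-5 + D(-3 - 1*5)) = (3*(7 + 3))*(-5 + (-5 + (-3 - 1*5) + (-3 - 1*5)²)) = (3*10)*(-5 + (-5 + (-3 - 5) + (-3 - 5)²)) = 30*(-5 + (-5 - 8 + (-8)²)) = 30*(-5 + (-5 - 8 + 64)) = 30*(-5 + 51) = 30*46 = 1380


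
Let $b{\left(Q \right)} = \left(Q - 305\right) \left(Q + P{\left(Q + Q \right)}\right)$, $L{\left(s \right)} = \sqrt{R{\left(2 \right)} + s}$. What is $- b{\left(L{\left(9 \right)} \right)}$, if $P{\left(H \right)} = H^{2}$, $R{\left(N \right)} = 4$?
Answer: $15847 + 253 \sqrt{13} \approx 16759.0$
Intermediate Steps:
$L{\left(s \right)} = \sqrt{4 + s}$
$b{\left(Q \right)} = \left(-305 + Q\right) \left(Q + 4 Q^{2}\right)$ ($b{\left(Q \right)} = \left(Q - 305\right) \left(Q + \left(Q + Q\right)^{2}\right) = \left(-305 + Q\right) \left(Q + \left(2 Q\right)^{2}\right) = \left(-305 + Q\right) \left(Q + 4 Q^{2}\right)$)
$- b{\left(L{\left(9 \right)} \right)} = - \sqrt{4 + 9} \left(-305 - 1219 \sqrt{4 + 9} + 4 \left(\sqrt{4 + 9}\right)^{2}\right) = - \sqrt{13} \left(-305 - 1219 \sqrt{13} + 4 \left(\sqrt{13}\right)^{2}\right) = - \sqrt{13} \left(-305 - 1219 \sqrt{13} + 4 \cdot 13\right) = - \sqrt{13} \left(-305 - 1219 \sqrt{13} + 52\right) = - \sqrt{13} \left(-253 - 1219 \sqrt{13}\right)$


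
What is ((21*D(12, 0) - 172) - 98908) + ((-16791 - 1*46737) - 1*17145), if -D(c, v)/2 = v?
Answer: -179753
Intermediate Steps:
D(c, v) = -2*v
((21*D(12, 0) - 172) - 98908) + ((-16791 - 1*46737) - 1*17145) = ((21*(-2*0) - 172) - 98908) + ((-16791 - 1*46737) - 1*17145) = ((21*0 - 172) - 98908) + ((-16791 - 46737) - 17145) = ((0 - 172) - 98908) + (-63528 - 17145) = (-172 - 98908) - 80673 = -99080 - 80673 = -179753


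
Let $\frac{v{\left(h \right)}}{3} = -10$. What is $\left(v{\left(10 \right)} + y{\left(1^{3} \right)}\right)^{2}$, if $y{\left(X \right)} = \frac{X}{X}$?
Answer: $841$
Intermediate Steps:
$y{\left(X \right)} = 1$
$v{\left(h \right)} = -30$ ($v{\left(h \right)} = 3 \left(-10\right) = -30$)
$\left(v{\left(10 \right)} + y{\left(1^{3} \right)}\right)^{2} = \left(-30 + 1\right)^{2} = \left(-29\right)^{2} = 841$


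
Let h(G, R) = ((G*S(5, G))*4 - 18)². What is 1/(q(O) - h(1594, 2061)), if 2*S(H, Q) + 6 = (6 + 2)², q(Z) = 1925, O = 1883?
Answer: -1/34182831071 ≈ -2.9254e-11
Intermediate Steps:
S(H, Q) = 29 (S(H, Q) = -3 + (6 + 2)²/2 = -3 + (½)*8² = -3 + (½)*64 = -3 + 32 = 29)
h(G, R) = (-18 + 116*G)² (h(G, R) = ((G*29)*4 - 18)² = ((29*G)*4 - 18)² = (116*G - 18)² = (-18 + 116*G)²)
1/(q(O) - h(1594, 2061)) = 1/(1925 - 4*(-9 + 58*1594)²) = 1/(1925 - 4*(-9 + 92452)²) = 1/(1925 - 4*92443²) = 1/(1925 - 4*8545708249) = 1/(1925 - 1*34182832996) = 1/(1925 - 34182832996) = 1/(-34182831071) = -1/34182831071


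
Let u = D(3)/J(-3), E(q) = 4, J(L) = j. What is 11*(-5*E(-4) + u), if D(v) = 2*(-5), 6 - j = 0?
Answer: -715/3 ≈ -238.33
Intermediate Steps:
j = 6 (j = 6 - 1*0 = 6 + 0 = 6)
J(L) = 6
D(v) = -10
u = -5/3 (u = -10/6 = -10*⅙ = -5/3 ≈ -1.6667)
11*(-5*E(-4) + u) = 11*(-5*4 - 5/3) = 11*(-20 - 5/3) = 11*(-65/3) = -715/3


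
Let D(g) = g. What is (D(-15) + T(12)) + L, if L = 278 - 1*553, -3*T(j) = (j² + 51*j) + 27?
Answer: -551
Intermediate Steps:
T(j) = -9 - 17*j - j²/3 (T(j) = -((j² + 51*j) + 27)/3 = -(27 + j² + 51*j)/3 = -9 - 17*j - j²/3)
L = -275 (L = 278 - 553 = -275)
(D(-15) + T(12)) + L = (-15 + (-9 - 17*12 - ⅓*12²)) - 275 = (-15 + (-9 - 204 - ⅓*144)) - 275 = (-15 + (-9 - 204 - 48)) - 275 = (-15 - 261) - 275 = -276 - 275 = -551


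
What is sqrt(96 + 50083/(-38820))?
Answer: sqrt(35681762085)/19410 ≈ 9.7319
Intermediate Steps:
sqrt(96 + 50083/(-38820)) = sqrt(96 + 50083*(-1/38820)) = sqrt(96 - 50083/38820) = sqrt(3676637/38820) = sqrt(35681762085)/19410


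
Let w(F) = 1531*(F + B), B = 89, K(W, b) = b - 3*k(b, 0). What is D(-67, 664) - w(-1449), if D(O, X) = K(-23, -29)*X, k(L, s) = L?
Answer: 2120672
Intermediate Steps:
K(W, b) = -2*b (K(W, b) = b - 3*b = -2*b)
D(O, X) = 58*X (D(O, X) = (-2*(-29))*X = 58*X)
w(F) = 136259 + 1531*F (w(F) = 1531*(F + 89) = 1531*(89 + F) = 136259 + 1531*F)
D(-67, 664) - w(-1449) = 58*664 - (136259 + 1531*(-1449)) = 38512 - (136259 - 2218419) = 38512 - 1*(-2082160) = 38512 + 2082160 = 2120672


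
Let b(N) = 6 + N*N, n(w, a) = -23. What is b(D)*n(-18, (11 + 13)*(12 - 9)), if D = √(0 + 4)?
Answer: -230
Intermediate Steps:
D = 2 (D = √4 = 2)
b(N) = 6 + N²
b(D)*n(-18, (11 + 13)*(12 - 9)) = (6 + 2²)*(-23) = (6 + 4)*(-23) = 10*(-23) = -230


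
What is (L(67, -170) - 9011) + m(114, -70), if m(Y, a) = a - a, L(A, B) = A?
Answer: -8944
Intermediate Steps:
m(Y, a) = 0
(L(67, -170) - 9011) + m(114, -70) = (67 - 9011) + 0 = -8944 + 0 = -8944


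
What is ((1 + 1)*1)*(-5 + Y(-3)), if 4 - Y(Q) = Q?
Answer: 4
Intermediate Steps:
Y(Q) = 4 - Q
((1 + 1)*1)*(-5 + Y(-3)) = ((1 + 1)*1)*(-5 + (4 - 1*(-3))) = (2*1)*(-5 + (4 + 3)) = 2*(-5 + 7) = 2*2 = 4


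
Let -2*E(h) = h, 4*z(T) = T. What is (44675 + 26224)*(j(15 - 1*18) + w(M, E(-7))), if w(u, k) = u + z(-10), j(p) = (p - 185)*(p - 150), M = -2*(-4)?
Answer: 4079457561/2 ≈ 2.0397e+9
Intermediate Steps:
z(T) = T/4
M = 8
E(h) = -h/2
j(p) = (-185 + p)*(-150 + p)
w(u, k) = -5/2 + u (w(u, k) = u + (¼)*(-10) = u - 5/2 = -5/2 + u)
(44675 + 26224)*(j(15 - 1*18) + w(M, E(-7))) = (44675 + 26224)*((27750 + (15 - 1*18)² - 335*(15 - 1*18)) + (-5/2 + 8)) = 70899*((27750 + (15 - 18)² - 335*(15 - 18)) + 11/2) = 70899*((27750 + (-3)² - 335*(-3)) + 11/2) = 70899*((27750 + 9 + 1005) + 11/2) = 70899*(28764 + 11/2) = 70899*(57539/2) = 4079457561/2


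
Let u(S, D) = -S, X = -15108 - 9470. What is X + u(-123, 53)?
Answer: -24455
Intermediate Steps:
X = -24578
X + u(-123, 53) = -24578 - 1*(-123) = -24578 + 123 = -24455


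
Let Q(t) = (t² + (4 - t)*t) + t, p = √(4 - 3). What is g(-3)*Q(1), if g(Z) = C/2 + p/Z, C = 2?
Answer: 10/3 ≈ 3.3333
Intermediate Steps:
p = 1 (p = √1 = 1)
Q(t) = t + t² + t*(4 - t) (Q(t) = (t² + t*(4 - t)) + t = t + t² + t*(4 - t))
g(Z) = 1 + 1/Z (g(Z) = 2/2 + 1/Z = 2*(½) + 1/Z = 1 + 1/Z)
g(-3)*Q(1) = ((1 - 3)/(-3))*(5*1) = -⅓*(-2)*5 = (⅔)*5 = 10/3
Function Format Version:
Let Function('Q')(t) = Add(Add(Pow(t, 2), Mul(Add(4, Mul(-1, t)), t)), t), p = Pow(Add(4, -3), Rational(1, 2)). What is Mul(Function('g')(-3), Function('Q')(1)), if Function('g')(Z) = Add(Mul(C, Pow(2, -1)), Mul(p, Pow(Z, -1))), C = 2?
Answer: Rational(10, 3) ≈ 3.3333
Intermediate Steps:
p = 1 (p = Pow(1, Rational(1, 2)) = 1)
Function('Q')(t) = Add(t, Pow(t, 2), Mul(t, Add(4, Mul(-1, t)))) (Function('Q')(t) = Add(Add(Pow(t, 2), Mul(t, Add(4, Mul(-1, t)))), t) = Add(t, Pow(t, 2), Mul(t, Add(4, Mul(-1, t)))))
Function('g')(Z) = Add(1, Pow(Z, -1)) (Function('g')(Z) = Add(Mul(2, Pow(2, -1)), Mul(1, Pow(Z, -1))) = Add(Mul(2, Rational(1, 2)), Pow(Z, -1)) = Add(1, Pow(Z, -1)))
Mul(Function('g')(-3), Function('Q')(1)) = Mul(Mul(Pow(-3, -1), Add(1, -3)), Mul(5, 1)) = Mul(Mul(Rational(-1, 3), -2), 5) = Mul(Rational(2, 3), 5) = Rational(10, 3)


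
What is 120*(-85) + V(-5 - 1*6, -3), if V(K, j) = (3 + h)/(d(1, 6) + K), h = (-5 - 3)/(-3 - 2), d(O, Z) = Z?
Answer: -255023/25 ≈ -10201.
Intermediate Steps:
h = 8/5 (h = -8/(-5) = -8*(-1/5) = 8/5 ≈ 1.6000)
V(K, j) = 23/(5*(6 + K)) (V(K, j) = (3 + 8/5)/(6 + K) = 23/(5*(6 + K)))
120*(-85) + V(-5 - 1*6, -3) = 120*(-85) + 23/(5*(6 + (-5 - 1*6))) = -10200 + 23/(5*(6 + (-5 - 6))) = -10200 + 23/(5*(6 - 11)) = -10200 + (23/5)/(-5) = -10200 + (23/5)*(-1/5) = -10200 - 23/25 = -255023/25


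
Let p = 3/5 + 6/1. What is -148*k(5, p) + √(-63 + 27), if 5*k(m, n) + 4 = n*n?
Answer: -146372/125 + 6*I ≈ -1171.0 + 6.0*I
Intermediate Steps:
p = 33/5 (p = 3*(⅕) + 6*1 = ⅗ + 6 = 33/5 ≈ 6.6000)
k(m, n) = -⅘ + n²/5 (k(m, n) = -⅘ + (n*n)/5 = -⅘ + n²/5)
-148*k(5, p) + √(-63 + 27) = -148*(-⅘ + (33/5)²/5) + √(-63 + 27) = -148*(-⅘ + (⅕)*(1089/25)) + √(-36) = -148*(-⅘ + 1089/125) + 6*I = -148*989/125 + 6*I = -146372/125 + 6*I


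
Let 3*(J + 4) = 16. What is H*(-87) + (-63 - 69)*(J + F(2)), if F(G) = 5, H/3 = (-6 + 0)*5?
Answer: 6994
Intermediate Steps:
H = -90 (H = 3*((-6 + 0)*5) = 3*(-6*5) = 3*(-30) = -90)
J = 4/3 (J = -4 + (⅓)*16 = -4 + 16/3 = 4/3 ≈ 1.3333)
H*(-87) + (-63 - 69)*(J + F(2)) = -90*(-87) + (-63 - 69)*(4/3 + 5) = 7830 - 132*19/3 = 7830 - 836 = 6994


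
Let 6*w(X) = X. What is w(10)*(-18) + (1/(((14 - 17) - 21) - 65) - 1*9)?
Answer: -3472/89 ≈ -39.011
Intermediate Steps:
w(X) = X/6
w(10)*(-18) + (1/(((14 - 17) - 21) - 65) - 1*9) = ((⅙)*10)*(-18) + (1/(((14 - 17) - 21) - 65) - 1*9) = (5/3)*(-18) + (1/((-3 - 21) - 65) - 9) = -30 + (1/(-24 - 65) - 9) = -30 + (1/(-89) - 9) = -30 + (-1/89 - 9) = -30 - 802/89 = -3472/89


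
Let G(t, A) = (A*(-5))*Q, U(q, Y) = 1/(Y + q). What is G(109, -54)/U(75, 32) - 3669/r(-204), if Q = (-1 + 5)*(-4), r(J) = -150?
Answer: -23110777/50 ≈ -4.6222e+5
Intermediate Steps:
Q = -16 (Q = 4*(-4) = -16)
G(t, A) = 80*A (G(t, A) = (A*(-5))*(-16) = -5*A*(-16) = 80*A)
G(109, -54)/U(75, 32) - 3669/r(-204) = (80*(-54))/(1/(32 + 75)) - 3669/(-150) = -4320/(1/107) - 3669*(-1/150) = -4320/1/107 + 1223/50 = -4320*107 + 1223/50 = -462240 + 1223/50 = -23110777/50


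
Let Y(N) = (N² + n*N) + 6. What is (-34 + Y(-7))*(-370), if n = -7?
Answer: -25900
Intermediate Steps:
Y(N) = 6 + N² - 7*N (Y(N) = (N² - 7*N) + 6 = 6 + N² - 7*N)
(-34 + Y(-7))*(-370) = (-34 + (6 + (-7)² - 7*(-7)))*(-370) = (-34 + (6 + 49 + 49))*(-370) = (-34 + 104)*(-370) = 70*(-370) = -25900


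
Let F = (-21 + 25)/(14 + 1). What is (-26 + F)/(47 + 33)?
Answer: -193/600 ≈ -0.32167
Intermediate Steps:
F = 4/15 ≈ 0.26667
(-26 + F)/(47 + 33) = (-26 + 4/15)/(47 + 33) = -386/15/80 = -386/15*1/80 = -193/600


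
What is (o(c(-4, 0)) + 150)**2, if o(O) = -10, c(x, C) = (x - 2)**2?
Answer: 19600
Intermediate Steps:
c(x, C) = (-2 + x)**2
(o(c(-4, 0)) + 150)**2 = (-10 + 150)**2 = 140**2 = 19600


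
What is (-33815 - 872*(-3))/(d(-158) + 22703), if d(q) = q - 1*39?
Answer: -31199/22506 ≈ -1.3863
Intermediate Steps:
d(q) = -39 + q (d(q) = q - 39 = -39 + q)
(-33815 - 872*(-3))/(d(-158) + 22703) = (-33815 - 872*(-3))/((-39 - 158) + 22703) = (-33815 + 2616)/(-197 + 22703) = -31199/22506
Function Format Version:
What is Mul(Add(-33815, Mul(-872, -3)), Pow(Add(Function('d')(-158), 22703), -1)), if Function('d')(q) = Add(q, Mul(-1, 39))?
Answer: Rational(-31199, 22506) ≈ -1.3863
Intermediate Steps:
Function('d')(q) = Add(-39, q) (Function('d')(q) = Add(q, -39) = Add(-39, q))
Mul(Add(-33815, Mul(-872, -3)), Pow(Add(Function('d')(-158), 22703), -1)) = Mul(Add(-33815, Mul(-872, -3)), Pow(Add(Add(-39, -158), 22703), -1)) = Mul(Add(-33815, 2616), Pow(Add(-197, 22703), -1)) = Mul(-31199, Pow(22506, -1)) = Mul(-31199, Rational(1, 22506)) = Rational(-31199, 22506)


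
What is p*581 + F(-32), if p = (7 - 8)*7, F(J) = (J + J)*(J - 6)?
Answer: -1635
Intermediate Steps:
F(J) = 2*J*(-6 + J) (F(J) = (2*J)*(-6 + J) = 2*J*(-6 + J))
p = -7 (p = -1*7 = -7)
p*581 + F(-32) = -7*581 + 2*(-32)*(-6 - 32) = -4067 + 2*(-32)*(-38) = -4067 + 2432 = -1635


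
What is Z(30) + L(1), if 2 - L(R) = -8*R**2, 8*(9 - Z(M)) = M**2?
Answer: -187/2 ≈ -93.500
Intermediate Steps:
Z(M) = 9 - M**2/8
L(R) = 2 + 8*R**2 (L(R) = 2 - (-8)*R**2 = 2 + 8*R**2)
Z(30) + L(1) = (9 - 1/8*30**2) + (2 + 8*1**2) = (9 - 1/8*900) + (2 + 8*1) = (9 - 225/2) + (2 + 8) = -207/2 + 10 = -187/2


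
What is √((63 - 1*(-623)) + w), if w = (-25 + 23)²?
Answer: √690 ≈ 26.268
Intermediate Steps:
w = 4 (w = (-2)² = 4)
√((63 - 1*(-623)) + w) = √((63 - 1*(-623)) + 4) = √((63 + 623) + 4) = √(686 + 4) = √690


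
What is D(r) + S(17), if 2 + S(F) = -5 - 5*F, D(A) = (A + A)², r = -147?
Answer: 86344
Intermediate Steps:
D(A) = 4*A² (D(A) = (2*A)² = 4*A²)
S(F) = -7 - 5*F (S(F) = -2 + (-5 - 5*F) = -7 - 5*F)
D(r) + S(17) = 4*(-147)² + (-7 - 5*17) = 4*21609 + (-7 - 85) = 86436 - 92 = 86344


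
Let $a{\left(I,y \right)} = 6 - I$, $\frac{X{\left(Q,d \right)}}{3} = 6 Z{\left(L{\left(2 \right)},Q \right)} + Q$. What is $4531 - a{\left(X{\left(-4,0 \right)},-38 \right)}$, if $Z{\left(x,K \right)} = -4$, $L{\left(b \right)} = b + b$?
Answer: $4441$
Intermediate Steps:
$L{\left(b \right)} = 2 b$
$X{\left(Q,d \right)} = -72 + 3 Q$ ($X{\left(Q,d \right)} = 3 \left(6 \left(-4\right) + Q\right) = 3 \left(-24 + Q\right) = -72 + 3 Q$)
$4531 - a{\left(X{\left(-4,0 \right)},-38 \right)} = 4531 - \left(6 - \left(-72 + 3 \left(-4\right)\right)\right) = 4531 - \left(6 - \left(-72 - 12\right)\right) = 4531 - \left(6 - -84\right) = 4531 - \left(6 + 84\right) = 4531 - 90 = 4441$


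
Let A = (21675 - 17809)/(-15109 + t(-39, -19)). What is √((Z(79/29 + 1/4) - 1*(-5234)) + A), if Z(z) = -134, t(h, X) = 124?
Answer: √14137632290/1665 ≈ 71.412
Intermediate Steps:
A = -3866/14985 (A = (21675 - 17809)/(-15109 + 124) = 3866/(-14985) = 3866*(-1/14985) = -3866/14985 ≈ -0.25799)
√((Z(79/29 + 1/4) - 1*(-5234)) + A) = √((-134 - 1*(-5234)) - 3866/14985) = √((-134 + 5234) - 3866/14985) = √(5100 - 3866/14985) = √(76419634/14985) = √14137632290/1665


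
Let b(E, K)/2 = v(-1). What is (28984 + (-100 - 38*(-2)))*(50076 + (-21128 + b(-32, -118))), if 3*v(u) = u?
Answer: 2514944320/3 ≈ 8.3832e+8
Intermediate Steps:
v(u) = u/3
b(E, K) = -⅔ (b(E, K) = 2*((⅓)*(-1)) = 2*(-⅓) = -⅔)
(28984 + (-100 - 38*(-2)))*(50076 + (-21128 + b(-32, -118))) = (28984 + (-100 - 38*(-2)))*(50076 + (-21128 - ⅔)) = (28984 + (-100 + 76))*(50076 - 63386/3) = (28984 - 24)*(86842/3) = 28960*(86842/3) = 2514944320/3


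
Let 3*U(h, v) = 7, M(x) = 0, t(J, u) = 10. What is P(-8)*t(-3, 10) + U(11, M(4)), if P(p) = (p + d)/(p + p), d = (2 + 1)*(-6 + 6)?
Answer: 22/3 ≈ 7.3333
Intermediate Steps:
d = 0 (d = 3*0 = 0)
U(h, v) = 7/3 (U(h, v) = (1/3)*7 = 7/3)
P(p) = 1/2 (P(p) = (p + 0)/(p + p) = p/((2*p)) = p*(1/(2*p)) = 1/2)
P(-8)*t(-3, 10) + U(11, M(4)) = (1/2)*10 + 7/3 = 5 + 7/3 = 22/3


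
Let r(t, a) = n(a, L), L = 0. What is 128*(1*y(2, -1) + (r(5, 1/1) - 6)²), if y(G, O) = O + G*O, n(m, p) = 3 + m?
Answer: 128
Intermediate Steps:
r(t, a) = 3 + a
128*(1*y(2, -1) + (r(5, 1/1) - 6)²) = 128*(1*(-(1 + 2)) + ((3 + 1/1) - 6)²) = 128*(1*(-1*3) + ((3 + 1) - 6)²) = 128*(1*(-3) + (4 - 6)²) = 128*(-3 + (-2)²) = 128*(-3 + 4) = 128*1 = 128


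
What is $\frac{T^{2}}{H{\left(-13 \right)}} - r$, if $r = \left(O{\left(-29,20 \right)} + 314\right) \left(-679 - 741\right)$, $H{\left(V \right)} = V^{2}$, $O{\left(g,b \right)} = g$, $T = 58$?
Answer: $\frac{68397664}{169} \approx 4.0472 \cdot 10^{5}$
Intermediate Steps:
$r = -404700$ ($r = \left(-29 + 314\right) \left(-679 - 741\right) = 285 \left(-1420\right) = -404700$)
$\frac{T^{2}}{H{\left(-13 \right)}} - r = \frac{58^{2}}{\left(-13\right)^{2}} - -404700 = \frac{3364}{169} + 404700 = \frac{68397664}{169}$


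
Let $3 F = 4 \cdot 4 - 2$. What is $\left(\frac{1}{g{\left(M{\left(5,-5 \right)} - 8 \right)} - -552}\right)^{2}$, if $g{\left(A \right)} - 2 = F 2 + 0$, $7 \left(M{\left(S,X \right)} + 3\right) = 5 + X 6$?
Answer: $\frac{9}{2856100} \approx 3.1512 \cdot 10^{-6}$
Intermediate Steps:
$F = \frac{14}{3}$ ($F = \frac{4 \cdot 4 - 2}{3} = \frac{16 - 2}{3} = \frac{1}{3} \cdot 14 = \frac{14}{3} \approx 4.6667$)
$M{\left(S,X \right)} = - \frac{16}{7} + \frac{6 X}{7}$ ($M{\left(S,X \right)} = -3 + \frac{5 + X 6}{7} = -3 + \frac{5 + 6 X}{7} = -3 + \left(\frac{5}{7} + \frac{6 X}{7}\right) = - \frac{16}{7} + \frac{6 X}{7}$)
$g{\left(A \right)} = \frac{34}{3}$ ($g{\left(A \right)} = 2 + \left(\frac{14}{3} \cdot 2 + 0\right) = 2 + \left(\frac{28}{3} + 0\right) = 2 + \frac{28}{3} = \frac{34}{3}$)
$\left(\frac{1}{g{\left(M{\left(5,-5 \right)} - 8 \right)} - -552}\right)^{2} = \left(\frac{1}{\frac{34}{3} - -552}\right)^{2} = \left(\frac{1}{\frac{34}{3} + 552}\right)^{2} = \left(\frac{1}{\frac{1690}{3}}\right)^{2} = \left(\frac{3}{1690}\right)^{2} = \frac{9}{2856100}$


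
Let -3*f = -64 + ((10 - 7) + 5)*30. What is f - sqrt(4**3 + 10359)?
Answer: -176/3 - sqrt(10423) ≈ -160.76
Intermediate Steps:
f = -176/3 (f = -(-64 + ((10 - 7) + 5)*30)/3 = -(-64 + (3 + 5)*30)/3 = -(-64 + 8*30)/3 = -(-64 + 240)/3 = -1/3*176 = -176/3 ≈ -58.667)
f - sqrt(4**3 + 10359) = -176/3 - sqrt(4**3 + 10359) = -176/3 - sqrt(64 + 10359) = -176/3 - sqrt(10423)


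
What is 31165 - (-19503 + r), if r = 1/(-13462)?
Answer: 682092617/13462 ≈ 50668.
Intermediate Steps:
r = -1/13462 ≈ -7.4283e-5
31165 - (-19503 + r) = 31165 - (-19503 - 1/13462) = 31165 - 1*(-262549387/13462) = 31165 + 262549387/13462 = 682092617/13462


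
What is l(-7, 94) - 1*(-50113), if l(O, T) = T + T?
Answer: 50301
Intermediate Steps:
l(O, T) = 2*T
l(-7, 94) - 1*(-50113) = 2*94 - 1*(-50113) = 188 + 50113 = 50301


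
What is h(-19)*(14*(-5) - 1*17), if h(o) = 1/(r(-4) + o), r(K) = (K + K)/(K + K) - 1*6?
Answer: 29/8 ≈ 3.6250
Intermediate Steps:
r(K) = -5 (r(K) = (2*K)/((2*K)) - 6 = (2*K)*(1/(2*K)) - 6 = 1 - 6 = -5)
h(o) = 1/(-5 + o)
h(-19)*(14*(-5) - 1*17) = (14*(-5) - 1*17)/(-5 - 19) = (-70 - 17)/(-24) = -1/24*(-87) = 29/8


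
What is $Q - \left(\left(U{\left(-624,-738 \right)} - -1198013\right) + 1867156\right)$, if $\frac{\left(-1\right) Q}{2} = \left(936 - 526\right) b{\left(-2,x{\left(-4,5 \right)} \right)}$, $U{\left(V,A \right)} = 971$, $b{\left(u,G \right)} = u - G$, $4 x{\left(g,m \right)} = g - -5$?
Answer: $-3064295$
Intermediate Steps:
$x{\left(g,m \right)} = \frac{5}{4} + \frac{g}{4}$ ($x{\left(g,m \right)} = \frac{g - -5}{4} = \frac{g + 5}{4} = \frac{5 + g}{4} = \frac{5}{4} + \frac{g}{4}$)
$Q = 1845$ ($Q = - 2 \left(936 - 526\right) \left(-2 - \left(\frac{5}{4} + \frac{1}{4} \left(-4\right)\right)\right) = - 2 \cdot 410 \left(-2 - \left(\frac{5}{4} - 1\right)\right) = - 2 \cdot 410 \left(-2 - \frac{1}{4}\right) = - 2 \cdot 410 \left(- \frac{9}{4}\right) = \left(-2\right) \left(- \frac{1845}{2}\right) = 1845$)
$Q - \left(\left(U{\left(-624,-738 \right)} - -1198013\right) + 1867156\right) = 1845 - \left(\left(971 - -1198013\right) + 1867156\right) = 1845 - \left(\left(971 + 1198013\right) + 1867156\right) = 1845 - \left(1198984 + 1867156\right) = 1845 - 3066140 = -3064295$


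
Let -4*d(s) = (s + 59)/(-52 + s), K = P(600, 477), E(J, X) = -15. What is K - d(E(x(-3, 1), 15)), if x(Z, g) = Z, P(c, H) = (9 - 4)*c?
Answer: 200989/67 ≈ 2999.8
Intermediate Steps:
P(c, H) = 5*c
K = 3000 (K = 5*600 = 3000)
d(s) = -(59 + s)/(4*(-52 + s)) (d(s) = -(s + 59)/(4*(-52 + s)) = -(59 + s)/(4*(-52 + s)))
K - d(E(x(-3, 1), 15)) = 3000 - (-59 - 1*(-15))/(4*(-52 - 15)) = 3000 - (-59 + 15)/(4*(-67)) = 3000 - (-1)*(-44)/(4*67) = 3000 - 1*11/67 = 3000 - 11/67 = 200989/67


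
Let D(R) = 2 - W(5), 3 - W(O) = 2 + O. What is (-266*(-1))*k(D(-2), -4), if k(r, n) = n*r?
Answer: -6384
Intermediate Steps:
W(O) = 1 - O (W(O) = 3 - (2 + O) = 3 + (-2 - O) = 1 - O)
D(R) = 6 (D(R) = 2 - (1 - 1*5) = 2 - (1 - 5) = 2 - 1*(-4) = 2 + 4 = 6)
(-266*(-1))*k(D(-2), -4) = (-266*(-1))*(-4*6) = 266*(-24) = -6384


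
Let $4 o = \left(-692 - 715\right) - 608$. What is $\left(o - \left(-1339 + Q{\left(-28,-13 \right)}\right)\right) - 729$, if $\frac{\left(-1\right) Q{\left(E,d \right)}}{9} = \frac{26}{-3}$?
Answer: $\frac{113}{4} \approx 28.25$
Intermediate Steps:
$Q{\left(E,d \right)} = 78$ ($Q{\left(E,d \right)} = - 9 \frac{26}{-3} = - 9 \cdot 26 \left(- \frac{1}{3}\right) = \left(-9\right) \left(- \frac{26}{3}\right) = 78$)
$o = - \frac{2015}{4}$ ($o = \frac{\left(-692 - 715\right) - 608}{4} = \frac{-1407 - 608}{4} = \frac{1}{4} \left(-2015\right) = - \frac{2015}{4} \approx -503.75$)
$\left(o - \left(-1339 + Q{\left(-28,-13 \right)}\right)\right) - 729 = \left(- \frac{2015}{4} + \left(1339 - 78\right)\right) - 729 = \left(- \frac{2015}{4} + 1261\right) - 729 = \frac{3029}{4} - 729 = \frac{113}{4}$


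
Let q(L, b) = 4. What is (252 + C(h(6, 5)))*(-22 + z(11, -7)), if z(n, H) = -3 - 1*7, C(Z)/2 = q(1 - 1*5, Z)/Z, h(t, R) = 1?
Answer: -8320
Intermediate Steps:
C(Z) = 8/Z (C(Z) = 2*(4/Z) = 8/Z)
z(n, H) = -10 (z(n, H) = -3 - 7 = -10)
(252 + C(h(6, 5)))*(-22 + z(11, -7)) = (252 + 8/1)*(-22 - 10) = (252 + 8*1)*(-32) = (252 + 8)*(-32) = 260*(-32) = -8320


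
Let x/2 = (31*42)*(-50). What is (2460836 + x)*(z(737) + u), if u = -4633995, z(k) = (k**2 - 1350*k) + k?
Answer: -11851374954804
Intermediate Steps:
z(k) = k**2 - 1349*k
x = -130200 (x = 2*((31*42)*(-50)) = 2*(1302*(-50)) = 2*(-65100) = -130200)
(2460836 + x)*(z(737) + u) = (2460836 - 130200)*(737*(-1349 + 737) - 4633995) = 2330636*(737*(-612) - 4633995) = 2330636*(-451044 - 4633995) = 2330636*(-5085039) = -11851374954804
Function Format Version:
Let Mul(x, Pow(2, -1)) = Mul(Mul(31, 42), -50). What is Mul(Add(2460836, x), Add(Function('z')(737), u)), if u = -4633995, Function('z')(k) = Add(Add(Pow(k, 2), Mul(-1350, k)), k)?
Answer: -11851374954804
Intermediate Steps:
Function('z')(k) = Add(Pow(k, 2), Mul(-1349, k))
x = -130200 (x = Mul(2, Mul(Mul(31, 42), -50)) = Mul(2, Mul(1302, -50)) = Mul(2, -65100) = -130200)
Mul(Add(2460836, x), Add(Function('z')(737), u)) = Mul(Add(2460836, -130200), Add(Mul(737, Add(-1349, 737)), -4633995)) = Mul(2330636, Add(Mul(737, -612), -4633995)) = Mul(2330636, Add(-451044, -4633995)) = Mul(2330636, -5085039) = -11851374954804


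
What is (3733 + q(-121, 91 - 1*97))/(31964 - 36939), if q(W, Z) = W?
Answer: -3612/4975 ≈ -0.72603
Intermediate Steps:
(3733 + q(-121, 91 - 1*97))/(31964 - 36939) = (3733 - 121)/(31964 - 36939) = 3612/(-4975) = 3612*(-1/4975) = -3612/4975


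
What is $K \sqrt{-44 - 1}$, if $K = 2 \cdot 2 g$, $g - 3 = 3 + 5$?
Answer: $132 i \sqrt{5} \approx 295.16 i$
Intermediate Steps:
$g = 11$ ($g = 3 + \left(3 + 5\right) = 3 + 8 = 11$)
$K = 44$ ($K = 2 \cdot 2 \cdot 11 = 4 \cdot 11 = 44$)
$K \sqrt{-44 - 1} = 44 \sqrt{-44 - 1} = 44 \sqrt{-45} = 44 \cdot 3 i \sqrt{5} = 132 i \sqrt{5}$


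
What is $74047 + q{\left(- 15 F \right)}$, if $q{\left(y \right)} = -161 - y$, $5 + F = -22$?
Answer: $73481$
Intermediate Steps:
$F = -27$ ($F = -5 - 22 = -27$)
$74047 + q{\left(- 15 F \right)} = 74047 - \left(161 - -405\right) = 74047 - 566 = 73481$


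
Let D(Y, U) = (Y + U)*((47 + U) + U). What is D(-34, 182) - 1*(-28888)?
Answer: 89716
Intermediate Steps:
D(Y, U) = (47 + 2*U)*(U + Y) (D(Y, U) = (U + Y)*(47 + 2*U) = (47 + 2*U)*(U + Y))
D(-34, 182) - 1*(-28888) = (2*182² + 47*182 + 47*(-34) + 2*182*(-34)) - 1*(-28888) = (2*33124 + 8554 - 1598 - 12376) + 28888 = (66248 + 8554 - 1598 - 12376) + 28888 = 60828 + 28888 = 89716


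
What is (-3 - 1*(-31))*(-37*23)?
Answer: -23828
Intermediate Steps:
(-3 - 1*(-31))*(-37*23) = (-3 + 31)*(-851) = 28*(-851) = -23828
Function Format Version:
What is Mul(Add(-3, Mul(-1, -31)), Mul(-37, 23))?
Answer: -23828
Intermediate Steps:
Mul(Add(-3, Mul(-1, -31)), Mul(-37, 23)) = Mul(Add(-3, 31), -851) = Mul(28, -851) = -23828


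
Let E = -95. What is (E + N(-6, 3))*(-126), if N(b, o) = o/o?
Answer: 11844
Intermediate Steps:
N(b, o) = 1
(E + N(-6, 3))*(-126) = (-95 + 1)*(-126) = -94*(-126) = 11844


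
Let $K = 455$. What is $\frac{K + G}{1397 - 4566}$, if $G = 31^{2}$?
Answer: $- \frac{1416}{3169} \approx -0.44683$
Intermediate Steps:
$G = 961$
$\frac{K + G}{1397 - 4566} = \frac{455 + 961}{1397 - 4566} = \frac{1416}{-3169} = 1416 \left(- \frac{1}{3169}\right) = - \frac{1416}{3169}$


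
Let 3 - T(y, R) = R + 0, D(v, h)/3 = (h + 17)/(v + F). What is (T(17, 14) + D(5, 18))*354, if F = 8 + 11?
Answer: -9381/4 ≈ -2345.3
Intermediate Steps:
F = 19
D(v, h) = 3*(17 + h)/(19 + v) (D(v, h) = 3*((h + 17)/(v + 19)) = 3*((17 + h)/(19 + v)) = 3*(17 + h)/(19 + v))
T(y, R) = 3 - R (T(y, R) = 3 - (R + 0) = 3 - R)
(T(17, 14) + D(5, 18))*354 = ((3 - 1*14) + 3*(17 + 18)/(19 + 5))*354 = ((3 - 14) + 3*35/24)*354 = (-11 + 3*(1/24)*35)*354 = (-11 + 35/8)*354 = -53/8*354 = -9381/4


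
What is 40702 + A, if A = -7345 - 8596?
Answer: 24761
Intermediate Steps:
A = -15941
40702 + A = 40702 - 15941 = 24761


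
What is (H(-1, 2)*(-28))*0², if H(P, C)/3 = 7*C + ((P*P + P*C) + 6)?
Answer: 0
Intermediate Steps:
H(P, C) = 18 + 3*P² + 21*C + 3*C*P (H(P, C) = 3*(7*C + ((P*P + P*C) + 6)) = 3*(7*C + ((P² + C*P) + 6)) = 3*(7*C + (6 + P² + C*P)) = 3*(6 + P² + 7*C + C*P) = 18 + 3*P² + 21*C + 3*C*P)
(H(-1, 2)*(-28))*0² = ((18 + 3*(-1)² + 21*2 + 3*2*(-1))*(-28))*0² = ((18 + 3*1 + 42 - 6)*(-28))*0 = ((18 + 3 + 42 - 6)*(-28))*0 = (57*(-28))*0 = -1596*0 = 0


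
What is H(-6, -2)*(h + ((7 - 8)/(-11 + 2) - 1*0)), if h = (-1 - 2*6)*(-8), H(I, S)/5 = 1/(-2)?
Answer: -4685/18 ≈ -260.28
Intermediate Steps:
H(I, S) = -5/2 (H(I, S) = 5*(1/(-2)) = 5*(1*(-½)) = 5*(-½) = -5/2)
h = 104 (h = (-1 - 12)*(-8) = -13*(-8) = 104)
H(-6, -2)*(h + ((7 - 8)/(-11 + 2) - 1*0)) = -5*(104 + ((7 - 8)/(-11 + 2) - 1*0))/2 = -5*(104 + (-1/(-9) + 0))/2 = -5*(104 + (-1*(-⅑) + 0))/2 = -5*(104 + (⅑ + 0))/2 = -5*(104 + ⅑)/2 = -5/2*937/9 = -4685/18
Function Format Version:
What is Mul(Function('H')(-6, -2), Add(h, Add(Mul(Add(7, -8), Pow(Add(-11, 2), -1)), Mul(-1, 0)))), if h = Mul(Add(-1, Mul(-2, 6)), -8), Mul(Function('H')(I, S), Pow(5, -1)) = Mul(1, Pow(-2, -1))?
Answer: Rational(-4685, 18) ≈ -260.28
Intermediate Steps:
Function('H')(I, S) = Rational(-5, 2) (Function('H')(I, S) = Mul(5, Mul(1, Pow(-2, -1))) = Mul(5, Mul(1, Rational(-1, 2))) = Mul(5, Rational(-1, 2)) = Rational(-5, 2))
h = 104 (h = Mul(Add(-1, -12), -8) = Mul(-13, -8) = 104)
Mul(Function('H')(-6, -2), Add(h, Add(Mul(Add(7, -8), Pow(Add(-11, 2), -1)), Mul(-1, 0)))) = Mul(Rational(-5, 2), Add(104, Add(Mul(Add(7, -8), Pow(Add(-11, 2), -1)), Mul(-1, 0)))) = Mul(Rational(-5, 2), Add(104, Add(Mul(-1, Pow(-9, -1)), 0))) = Mul(Rational(-5, 2), Add(104, Add(Mul(-1, Rational(-1, 9)), 0))) = Mul(Rational(-5, 2), Add(104, Add(Rational(1, 9), 0))) = Mul(Rational(-5, 2), Add(104, Rational(1, 9))) = Mul(Rational(-5, 2), Rational(937, 9)) = Rational(-4685, 18)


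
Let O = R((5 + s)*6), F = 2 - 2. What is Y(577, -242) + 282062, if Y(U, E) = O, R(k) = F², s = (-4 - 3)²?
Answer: 282062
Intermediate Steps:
s = 49 (s = (-7)² = 49)
F = 0
R(k) = 0 (R(k) = 0² = 0)
O = 0
Y(U, E) = 0
Y(577, -242) + 282062 = 0 + 282062 = 282062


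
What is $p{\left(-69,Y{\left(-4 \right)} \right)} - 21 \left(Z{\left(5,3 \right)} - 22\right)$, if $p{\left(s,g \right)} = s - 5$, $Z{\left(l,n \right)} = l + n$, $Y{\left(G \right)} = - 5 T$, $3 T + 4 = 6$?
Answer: $220$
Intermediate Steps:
$T = \frac{2}{3}$ ($T = - \frac{4}{3} + \frac{1}{3} \cdot 6 = - \frac{4}{3} + 2 = \frac{2}{3} \approx 0.66667$)
$Y{\left(G \right)} = - \frac{10}{3}$ ($Y{\left(G \right)} = \left(-5\right) \frac{2}{3} = - \frac{10}{3}$)
$p{\left(s,g \right)} = -5 + s$
$p{\left(-69,Y{\left(-4 \right)} \right)} - 21 \left(Z{\left(5,3 \right)} - 22\right) = \left(-5 - 69\right) - 21 \left(\left(5 + 3\right) - 22\right) = -74 - 21 \left(8 - 22\right) = -74 - -294 = -74 + 294 = 220$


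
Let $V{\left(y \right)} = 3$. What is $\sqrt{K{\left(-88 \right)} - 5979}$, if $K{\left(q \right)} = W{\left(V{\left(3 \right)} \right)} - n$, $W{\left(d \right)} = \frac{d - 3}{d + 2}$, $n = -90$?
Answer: $i \sqrt{5889} \approx 76.74 i$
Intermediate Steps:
$W{\left(d \right)} = \frac{-3 + d}{2 + d}$
$K{\left(q \right)} = 90$ ($K{\left(q \right)} = \frac{-3 + 3}{2 + 3} - -90 = \frac{1}{5} \cdot 0 + 90 = 0 + 90 = 90$)
$\sqrt{K{\left(-88 \right)} - 5979} = \sqrt{90 - 5979} = \sqrt{-5889} = i \sqrt{5889}$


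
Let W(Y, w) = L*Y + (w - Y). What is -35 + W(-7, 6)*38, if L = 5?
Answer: -871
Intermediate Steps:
W(Y, w) = w + 4*Y (W(Y, w) = 5*Y + (w - Y) = w + 4*Y)
-35 + W(-7, 6)*38 = -35 + (6 + 4*(-7))*38 = -35 + (6 - 28)*38 = -35 - 22*38 = -35 - 836 = -871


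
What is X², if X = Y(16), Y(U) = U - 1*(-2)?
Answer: 324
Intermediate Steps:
Y(U) = 2 + U (Y(U) = U + 2 = 2 + U)
X = 18 (X = 2 + 16 = 18)
X² = 18² = 324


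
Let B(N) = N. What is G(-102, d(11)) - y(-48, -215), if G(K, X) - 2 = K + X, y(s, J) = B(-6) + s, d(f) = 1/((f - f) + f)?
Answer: -505/11 ≈ -45.909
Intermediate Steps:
d(f) = 1/f (d(f) = 1/(0 + f) = 1/f)
y(s, J) = -6 + s
G(K, X) = 2 + K + X (G(K, X) = 2 + (K + X) = 2 + K + X)
G(-102, d(11)) - y(-48, -215) = (2 - 102 + 1/11) - (-6 - 48) = (2 - 102 + 1/11) - 1*(-54) = -1099/11 + 54 = -505/11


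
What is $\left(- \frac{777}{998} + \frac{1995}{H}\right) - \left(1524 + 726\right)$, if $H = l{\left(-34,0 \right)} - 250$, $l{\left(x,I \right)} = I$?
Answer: $- \frac{28178013}{12475} \approx -2258.8$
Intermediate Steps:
$H = -250$ ($H = 0 - 250 = -250$)
$\left(- \frac{777}{998} + \frac{1995}{H}\right) - \left(1524 + 726\right) = \left(- \frac{777}{998} + \frac{1995}{-250}\right) - \left(1524 + 726\right) = \left(\left(-777\right) \frac{1}{998} + 1995 \left(- \frac{1}{250}\right)\right) - 2250 = \left(- \frac{777}{998} - \frac{399}{50}\right) - 2250 = - \frac{109263}{12475} - 2250 = - \frac{28178013}{12475}$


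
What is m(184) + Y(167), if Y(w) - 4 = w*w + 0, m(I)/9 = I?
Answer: 29549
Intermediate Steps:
m(I) = 9*I
Y(w) = 4 + w² (Y(w) = 4 + (w*w + 0) = 4 + (w² + 0) = 4 + w²)
m(184) + Y(167) = 9*184 + (4 + 167²) = 1656 + (4 + 27889) = 1656 + 27893 = 29549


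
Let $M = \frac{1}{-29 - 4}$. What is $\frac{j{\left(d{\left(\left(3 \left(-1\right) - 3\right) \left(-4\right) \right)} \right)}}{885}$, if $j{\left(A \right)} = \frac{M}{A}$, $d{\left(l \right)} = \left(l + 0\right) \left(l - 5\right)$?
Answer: $- \frac{1}{13317480} \approx -7.5089 \cdot 10^{-8}$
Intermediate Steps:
$M = - \frac{1}{33}$ ($M = \frac{1}{-33} = - \frac{1}{33} \approx -0.030303$)
$d{\left(l \right)} = l \left(-5 + l\right)$
$j{\left(A \right)} = - \frac{1}{33 A}$
$\frac{j{\left(d{\left(\left(3 \left(-1\right) - 3\right) \left(-4\right) \right)} \right)}}{885} = \frac{\left(- \frac{1}{33}\right) \frac{1}{\left(3 \left(-1\right) - 3\right) \left(-4\right) \left(-5 + \left(3 \left(-1\right) - 3\right) \left(-4\right)\right)}}{885} = - \frac{1}{33 \left(-3 - 3\right) \left(-4\right) \left(-5 + \left(-3 - 3\right) \left(-4\right)\right)} \frac{1}{885} = - \frac{1}{33 \left(-6\right) \left(-4\right) \left(-5 - -24\right)} \frac{1}{885} = - \frac{1}{33 \cdot 24 \left(-5 + 24\right)} \frac{1}{885} = - \frac{1}{33 \cdot 24 \cdot 19} \cdot \frac{1}{885} = - \frac{1}{33 \cdot 456} \cdot \frac{1}{885} = \left(- \frac{1}{33}\right) \frac{1}{456} \cdot \frac{1}{885} = \left(- \frac{1}{15048}\right) \frac{1}{885} = - \frac{1}{13317480}$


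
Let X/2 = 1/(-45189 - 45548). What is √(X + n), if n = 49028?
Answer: √403657484788258/90737 ≈ 221.42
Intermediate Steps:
X = -2/90737 (X = 2/(-45189 - 45548) = 2/(-90737) = 2*(-1/90737) = -2/90737 ≈ -2.2042e-5)
√(X + n) = √(-2/90737 + 49028) = √(4448653634/90737) = √403657484788258/90737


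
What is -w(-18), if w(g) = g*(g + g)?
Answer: -648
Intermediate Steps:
w(g) = 2*g² (w(g) = g*(2*g) = 2*g²)
-w(-18) = -2*(-18)² = -2*324 = -1*648 = -648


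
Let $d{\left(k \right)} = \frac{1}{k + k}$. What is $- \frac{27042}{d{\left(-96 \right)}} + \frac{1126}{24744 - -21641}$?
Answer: $\frac{240833889766}{46385} \approx 5.1921 \cdot 10^{6}$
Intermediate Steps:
$d{\left(k \right)} = \frac{1}{2 k}$
$- \frac{27042}{d{\left(-96 \right)}} + \frac{1126}{24744 - -21641} = - \frac{27042}{\frac{1}{2} \frac{1}{-96}} + \frac{1126}{24744 - -21641} = - \frac{27042}{\frac{1}{2} \left(- \frac{1}{96}\right)} + \frac{1126}{24744 + 21641} = - \frac{27042}{- \frac{1}{192}} + \frac{1126}{46385} = \left(-27042\right) \left(-192\right) + 1126 \cdot \frac{1}{46385} = 5192064 + \frac{1126}{46385} = \frac{240833889766}{46385}$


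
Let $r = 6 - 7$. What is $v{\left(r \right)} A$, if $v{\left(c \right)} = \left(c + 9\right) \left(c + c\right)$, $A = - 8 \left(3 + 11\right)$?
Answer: $1792$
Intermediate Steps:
$A = -112$ ($A = \left(-8\right) 14 = -112$)
$r = -1$ ($r = 6 - 7 = -1$)
$v{\left(c \right)} = 2 c \left(9 + c\right)$ ($v{\left(c \right)} = \left(9 + c\right) 2 c = 2 c \left(9 + c\right)$)
$v{\left(r \right)} A = 2 \left(-1\right) \left(9 - 1\right) \left(-112\right) = 2 \left(-1\right) 8 \left(-112\right) = \left(-16\right) \left(-112\right) = 1792$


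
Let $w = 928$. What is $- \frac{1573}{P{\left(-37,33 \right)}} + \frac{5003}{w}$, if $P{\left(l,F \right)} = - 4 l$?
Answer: $- \frac{179825}{34336} \approx -5.2372$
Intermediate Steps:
$- \frac{1573}{P{\left(-37,33 \right)}} + \frac{5003}{w} = - \frac{1573}{\left(-4\right) \left(-37\right)} + \frac{5003}{928} = - \frac{1573}{148} + 5003 \cdot \frac{1}{928} = \left(-1573\right) \frac{1}{148} + \frac{5003}{928} = - \frac{1573}{148} + \frac{5003}{928} = - \frac{179825}{34336}$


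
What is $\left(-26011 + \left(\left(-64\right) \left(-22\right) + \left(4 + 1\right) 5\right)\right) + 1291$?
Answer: $-23287$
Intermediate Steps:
$\left(-26011 + \left(\left(-64\right) \left(-22\right) + \left(4 + 1\right) 5\right)\right) + 1291 = \left(-26011 + \left(1408 + 5 \cdot 5\right)\right) + 1291 = \left(-26011 + \left(1408 + 25\right)\right) + 1291 = \left(-26011 + 1433\right) + 1291 = -24578 + 1291 = -23287$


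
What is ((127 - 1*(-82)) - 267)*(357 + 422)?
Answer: -45182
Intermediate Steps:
((127 - 1*(-82)) - 267)*(357 + 422) = ((127 + 82) - 267)*779 = (209 - 267)*779 = -58*779 = -45182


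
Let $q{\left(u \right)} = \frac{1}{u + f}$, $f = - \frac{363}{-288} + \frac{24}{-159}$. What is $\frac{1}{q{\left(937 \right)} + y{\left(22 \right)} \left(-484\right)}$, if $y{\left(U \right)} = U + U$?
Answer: $- \frac{4773101}{101647953808} \approx -4.6957 \cdot 10^{-5}$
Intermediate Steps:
$y{\left(U \right)} = 2 U$
$f = \frac{5645}{5088}$ ($f = \left(-363\right) \left(- \frac{1}{288}\right) + 24 \left(- \frac{1}{159}\right) = \frac{121}{96} - \frac{8}{53} = \frac{5645}{5088} \approx 1.1095$)
$q{\left(u \right)} = \frac{1}{\frac{5645}{5088} + u}$ ($q{\left(u \right)} = \frac{1}{u + \frac{5645}{5088}} = \frac{1}{\frac{5645}{5088} + u}$)
$\frac{1}{q{\left(937 \right)} + y{\left(22 \right)} \left(-484\right)} = \frac{1}{\frac{5088}{5645 + 5088 \cdot 937} + 2 \cdot 22 \left(-484\right)} = \frac{1}{\frac{5088}{5645 + 4767456} + 44 \left(-484\right)} = \frac{1}{\frac{5088}{4773101} - 21296} = \frac{1}{- \frac{101647953808}{4773101}} = - \frac{4773101}{101647953808}$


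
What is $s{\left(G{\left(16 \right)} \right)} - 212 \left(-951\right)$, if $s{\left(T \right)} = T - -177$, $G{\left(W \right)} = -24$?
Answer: $201765$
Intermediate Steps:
$s{\left(T \right)} = 177 + T$ ($s{\left(T \right)} = T + 177 = 177 + T$)
$s{\left(G{\left(16 \right)} \right)} - 212 \left(-951\right) = \left(177 - 24\right) - 212 \left(-951\right) = 153 - -201612 = 153 + 201612 = 201765$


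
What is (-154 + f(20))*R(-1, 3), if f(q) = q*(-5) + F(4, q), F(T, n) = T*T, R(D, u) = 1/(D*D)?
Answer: -238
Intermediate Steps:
R(D, u) = D⁻² (R(D, u) = 1/(D²) = D⁻²)
F(T, n) = T²
f(q) = 16 - 5*q (f(q) = q*(-5) + 4² = -5*q + 16 = 16 - 5*q)
(-154 + f(20))*R(-1, 3) = (-154 + (16 - 5*20))/(-1)² = (-154 + (16 - 100))*1 = (-154 - 84)*1 = -238*1 = -238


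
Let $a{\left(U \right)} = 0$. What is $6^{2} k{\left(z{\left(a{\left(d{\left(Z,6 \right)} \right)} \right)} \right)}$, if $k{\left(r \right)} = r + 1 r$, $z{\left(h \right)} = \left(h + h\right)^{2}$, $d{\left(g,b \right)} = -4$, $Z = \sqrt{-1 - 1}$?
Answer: $0$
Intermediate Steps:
$Z = i \sqrt{2}$ ($Z = \sqrt{-2} = i \sqrt{2} \approx 1.4142 i$)
$z{\left(h \right)} = 4 h^{2}$ ($z{\left(h \right)} = \left(2 h\right)^{2} = 4 h^{2}$)
$k{\left(r \right)} = 2 r$ ($k{\left(r \right)} = r + r = 2 r$)
$6^{2} k{\left(z{\left(a{\left(d{\left(Z,6 \right)} \right)} \right)} \right)} = 6^{2} \cdot 2 \cdot 4 \cdot 0^{2} = 36 \cdot 2 \cdot 4 \cdot 0 = 36 \cdot 2 \cdot 0 = 36 \cdot 0 = 0$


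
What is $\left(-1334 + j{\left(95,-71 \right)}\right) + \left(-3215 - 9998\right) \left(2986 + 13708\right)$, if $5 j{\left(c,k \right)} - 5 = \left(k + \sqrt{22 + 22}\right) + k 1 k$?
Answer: $-220578161 + \frac{2 \sqrt{11}}{5} \approx -2.2058 \cdot 10^{8}$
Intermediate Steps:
$j{\left(c,k \right)} = 1 + \frac{k}{5} + \frac{k^{2}}{5} + \frac{2 \sqrt{11}}{5}$ ($j{\left(c,k \right)} = 1 + \frac{\left(k + \sqrt{22 + 22}\right) + k 1 k}{5} = 1 + \frac{\left(k + \sqrt{44}\right) + k k}{5} = 1 + \frac{\left(k + 2 \sqrt{11}\right) + k^{2}}{5} = 1 + \frac{k + k^{2} + 2 \sqrt{11}}{5} = 1 + \left(\frac{k}{5} + \frac{k^{2}}{5} + \frac{2 \sqrt{11}}{5}\right) = 1 + \frac{k}{5} + \frac{k^{2}}{5} + \frac{2 \sqrt{11}}{5}$)
$\left(-1334 + j{\left(95,-71 \right)}\right) + \left(-3215 - 9998\right) \left(2986 + 13708\right) = \left(-1334 + \left(1 + \frac{1}{5} \left(-71\right) + \frac{\left(-71\right)^{2}}{5} + \frac{2 \sqrt{11}}{5}\right)\right) + \left(-3215 - 9998\right) \left(2986 + 13708\right) = \left(-1334 + \left(1 - \frac{71}{5} + \frac{1}{5} \cdot 5041 + \frac{2 \sqrt{11}}{5}\right)\right) - 220577822 = \left(-1334 + \left(1 - \frac{71}{5} + \frac{5041}{5} + \frac{2 \sqrt{11}}{5}\right)\right) - 220577822 = \left(-1334 + \left(995 + \frac{2 \sqrt{11}}{5}\right)\right) - 220577822 = \left(-339 + \frac{2 \sqrt{11}}{5}\right) - 220577822 = -220578161 + \frac{2 \sqrt{11}}{5}$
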